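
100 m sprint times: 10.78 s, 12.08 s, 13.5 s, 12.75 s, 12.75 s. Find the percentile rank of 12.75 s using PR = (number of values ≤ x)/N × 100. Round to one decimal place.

N = 5.
Strictly below 12.75: 2. Equal to 12.75: 2.
PR = 4/5 × 100 = 80.0

80.0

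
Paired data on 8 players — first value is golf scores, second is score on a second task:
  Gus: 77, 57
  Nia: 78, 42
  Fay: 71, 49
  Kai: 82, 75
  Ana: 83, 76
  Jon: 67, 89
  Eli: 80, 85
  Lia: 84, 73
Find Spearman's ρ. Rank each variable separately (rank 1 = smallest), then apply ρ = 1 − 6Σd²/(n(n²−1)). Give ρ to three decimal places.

Ranks of variable 1: 3, 4, 2, 6, 7, 1, 5, 8
Ranks of variable 2: 3, 1, 2, 5, 6, 8, 7, 4
d = r₁ − r₂: 0, 3, 0, 1, 1, -7, -2, 4
d²: 0, 9, 0, 1, 1, 49, 4, 16; Σd² = 80
ρ = 1 − 6·80/(8·63) = 1 − 480/504 = 0.048

0.048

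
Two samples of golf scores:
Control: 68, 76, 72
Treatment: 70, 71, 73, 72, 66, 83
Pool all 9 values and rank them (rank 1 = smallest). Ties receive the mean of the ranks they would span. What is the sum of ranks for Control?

15.5

Sorted (ascending): 66, 68, 70, 71, 72, 72, 73, 76, 83
The 2 values of 72 occupy positions 5–6 → average rank (5+6)/2 = 5.5.
Control values → pooled ranks: 68→2, 76→8, 72→5.5
Rank sum = 2 + 8 + 5.5 = 15.5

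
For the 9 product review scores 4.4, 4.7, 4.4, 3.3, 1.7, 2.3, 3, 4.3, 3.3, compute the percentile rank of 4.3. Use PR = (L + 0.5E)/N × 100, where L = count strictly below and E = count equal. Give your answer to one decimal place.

N = 9.
Strictly below 4.3: 5. Equal to 4.3: 1.
PR = (5 + 0.5·1)/9 × 100 = 61.1

61.1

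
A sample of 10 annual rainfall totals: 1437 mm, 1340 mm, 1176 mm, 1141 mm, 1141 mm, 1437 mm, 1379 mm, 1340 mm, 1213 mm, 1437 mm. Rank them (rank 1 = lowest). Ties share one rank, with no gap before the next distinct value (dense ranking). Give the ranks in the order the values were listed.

Sorted (ascending): 1141, 1141, 1176, 1213, 1340, 1340, 1379, 1437, 1437, 1437
The 2 values of 1141 share dense rank 1.
The 2 values of 1340 share dense rank 4.
The 3 values of 1437 share dense rank 6.
Remaining distinct values take the next consecutive integers.

6, 4, 2, 1, 1, 6, 5, 4, 3, 6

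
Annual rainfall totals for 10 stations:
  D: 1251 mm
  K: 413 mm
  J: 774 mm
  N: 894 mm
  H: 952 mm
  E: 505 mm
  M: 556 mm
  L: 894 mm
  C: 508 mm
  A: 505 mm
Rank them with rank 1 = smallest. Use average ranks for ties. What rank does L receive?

Sorted (ascending): 413, 505, 505, 508, 556, 774, 894, 894, 952, 1251
The 2 values of 505 occupy positions 2–3 → average rank (2+3)/2 = 2.5.
The 2 values of 894 occupy positions 7–8 → average rank (7+8)/2 = 7.5.
L has value 894 mm → rank 7.5.

7.5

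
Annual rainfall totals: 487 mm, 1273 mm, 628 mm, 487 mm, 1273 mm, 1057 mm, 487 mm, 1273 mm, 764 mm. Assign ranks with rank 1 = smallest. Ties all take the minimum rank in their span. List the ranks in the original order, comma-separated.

Sorted (ascending): 487, 487, 487, 628, 764, 1057, 1273, 1273, 1273
The 3 values of 487 occupy positions 1–3 → each gets rank 1.
The 3 values of 1273 occupy positions 7–9 → each gets rank 7.

1, 7, 4, 1, 7, 6, 1, 7, 5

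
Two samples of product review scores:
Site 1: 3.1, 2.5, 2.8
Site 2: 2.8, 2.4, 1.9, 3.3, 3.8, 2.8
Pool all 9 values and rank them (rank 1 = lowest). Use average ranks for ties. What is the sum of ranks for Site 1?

15

Sorted (ascending): 1.9, 2.4, 2.5, 2.8, 2.8, 2.8, 3.1, 3.3, 3.8
The 3 values of 2.8 occupy positions 4–6 → average rank 5.
Site 1 values → pooled ranks: 3.1→7, 2.5→3, 2.8→5
Rank sum = 7 + 3 + 5 = 15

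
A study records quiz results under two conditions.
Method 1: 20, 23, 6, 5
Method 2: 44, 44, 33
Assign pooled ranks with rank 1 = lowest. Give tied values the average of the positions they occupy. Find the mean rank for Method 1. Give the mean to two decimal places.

2.50

Sorted (ascending): 5, 6, 20, 23, 33, 44, 44
The 2 values of 44 occupy positions 6–7 → average rank (6+7)/2 = 6.5.
Method 1 values → pooled ranks: 20→3, 23→4, 6→2, 5→1
Mean rank = (3 + 4 + 2 + 1) / 4 = 2.50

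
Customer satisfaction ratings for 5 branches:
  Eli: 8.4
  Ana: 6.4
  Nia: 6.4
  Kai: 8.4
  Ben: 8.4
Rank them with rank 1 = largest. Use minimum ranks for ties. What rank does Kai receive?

1

Sorted (descending): 8.4, 8.4, 8.4, 6.4, 6.4
The 3 values of 8.4 occupy positions 1–3 → each gets rank 1.
The 2 values of 6.4 occupy positions 4–5 → each gets rank 4.
Kai has value 8.4 → rank 1.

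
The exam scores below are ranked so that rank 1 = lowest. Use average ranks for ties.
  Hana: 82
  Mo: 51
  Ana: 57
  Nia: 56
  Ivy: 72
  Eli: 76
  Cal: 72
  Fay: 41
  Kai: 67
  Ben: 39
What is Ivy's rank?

7.5

Sorted (ascending): 39, 41, 51, 56, 57, 67, 72, 72, 76, 82
The 2 values of 72 occupy positions 7–8 → average rank (7+8)/2 = 7.5.
Ivy has value 72 → rank 7.5.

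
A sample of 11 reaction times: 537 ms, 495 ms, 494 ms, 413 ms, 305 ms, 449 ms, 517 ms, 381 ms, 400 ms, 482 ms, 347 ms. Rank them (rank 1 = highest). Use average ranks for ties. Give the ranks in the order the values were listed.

Sorted (descending): 537, 517, 495, 494, 482, 449, 413, 400, 381, 347, 305
No ties — each value takes its position as its rank.

1, 3, 4, 7, 11, 6, 2, 9, 8, 5, 10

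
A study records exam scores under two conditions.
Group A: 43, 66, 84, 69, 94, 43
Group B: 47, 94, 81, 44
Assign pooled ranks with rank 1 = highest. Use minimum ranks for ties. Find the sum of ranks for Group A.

33

Sorted (descending): 94, 94, 84, 81, 69, 66, 47, 44, 43, 43
The 2 values of 94 occupy positions 1–2 → each gets rank 1.
The 2 values of 43 occupy positions 9–10 → each gets rank 9.
Group A values → pooled ranks: 43→9, 66→6, 84→3, 69→5, 94→1, 43→9
Rank sum = 9 + 6 + 3 + 5 + 1 + 9 = 33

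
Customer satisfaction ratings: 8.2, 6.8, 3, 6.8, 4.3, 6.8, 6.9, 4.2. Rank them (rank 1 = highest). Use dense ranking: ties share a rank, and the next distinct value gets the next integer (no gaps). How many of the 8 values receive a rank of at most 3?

5

Sorted (descending): 8.2, 6.9, 6.8, 6.8, 6.8, 4.3, 4.2, 3
The 3 values of 6.8 share dense rank 3.
Remaining distinct values take the next consecutive integers.
Ranks ≤ 3: {1, 2, 3, 3, 3} → 5 values.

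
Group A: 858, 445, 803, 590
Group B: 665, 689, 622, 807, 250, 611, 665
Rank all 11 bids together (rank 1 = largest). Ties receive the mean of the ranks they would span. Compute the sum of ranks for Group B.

Sorted (descending): 858, 807, 803, 689, 665, 665, 622, 611, 590, 445, 250
The 2 values of 665 occupy positions 5–6 → average rank (5+6)/2 = 5.5.
Group B values → pooled ranks: 665→5.5, 689→4, 622→7, 807→2, 250→11, 611→8, 665→5.5
Rank sum = 5.5 + 4 + 7 + 2 + 11 + 8 + 5.5 = 43

43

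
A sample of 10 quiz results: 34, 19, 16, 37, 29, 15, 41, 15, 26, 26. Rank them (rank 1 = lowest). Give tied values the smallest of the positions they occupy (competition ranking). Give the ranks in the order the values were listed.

Sorted (ascending): 15, 15, 16, 19, 26, 26, 29, 34, 37, 41
The 2 values of 15 occupy positions 1–2 → each gets rank 1.
The 2 values of 26 occupy positions 5–6 → each gets rank 5.

8, 4, 3, 9, 7, 1, 10, 1, 5, 5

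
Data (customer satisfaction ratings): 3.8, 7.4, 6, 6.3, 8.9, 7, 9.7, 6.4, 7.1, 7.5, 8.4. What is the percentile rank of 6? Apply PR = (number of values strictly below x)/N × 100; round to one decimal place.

9.1

N = 11.
Strictly below 6: 1. Equal to 6: 1.
PR = 1/11 × 100 = 9.1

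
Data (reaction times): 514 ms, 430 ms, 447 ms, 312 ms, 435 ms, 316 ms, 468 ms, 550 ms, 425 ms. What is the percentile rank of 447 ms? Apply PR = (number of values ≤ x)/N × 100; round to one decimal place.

N = 9.
Strictly below 447: 5. Equal to 447: 1.
PR = 6/9 × 100 = 66.7

66.7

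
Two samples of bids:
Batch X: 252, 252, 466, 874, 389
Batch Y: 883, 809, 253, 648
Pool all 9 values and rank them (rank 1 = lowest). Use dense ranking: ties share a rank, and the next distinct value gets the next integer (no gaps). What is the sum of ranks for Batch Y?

21

Sorted (ascending): 252, 252, 253, 389, 466, 648, 809, 874, 883
The 2 values of 252 share dense rank 1.
Remaining distinct values take the next consecutive integers.
Batch Y values → pooled ranks: 883→8, 809→6, 253→2, 648→5
Rank sum = 8 + 6 + 2 + 5 = 21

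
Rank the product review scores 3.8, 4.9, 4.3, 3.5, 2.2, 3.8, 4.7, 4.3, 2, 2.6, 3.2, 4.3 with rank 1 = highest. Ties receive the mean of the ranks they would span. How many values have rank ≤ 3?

2

Sorted (descending): 4.9, 4.7, 4.3, 4.3, 4.3, 3.8, 3.8, 3.5, 3.2, 2.6, 2.2, 2
The 3 values of 4.3 occupy positions 3–5 → average rank 4.
The 2 values of 3.8 occupy positions 6–7 → average rank (6+7)/2 = 6.5.
Ranks ≤ 3: {1, 2} → 2 values.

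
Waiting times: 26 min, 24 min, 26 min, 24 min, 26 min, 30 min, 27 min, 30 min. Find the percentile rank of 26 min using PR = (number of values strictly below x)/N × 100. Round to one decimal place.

N = 8.
Strictly below 26: 2. Equal to 26: 3.
PR = 2/8 × 100 = 25.0

25.0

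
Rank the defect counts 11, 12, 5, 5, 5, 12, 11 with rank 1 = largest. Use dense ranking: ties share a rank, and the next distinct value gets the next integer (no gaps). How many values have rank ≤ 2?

4

Sorted (descending): 12, 12, 11, 11, 5, 5, 5
The 2 values of 12 share dense rank 1.
The 2 values of 11 share dense rank 2.
The 3 values of 5 share dense rank 3.
Ranks ≤ 2: {1, 1, 2, 2} → 4 values.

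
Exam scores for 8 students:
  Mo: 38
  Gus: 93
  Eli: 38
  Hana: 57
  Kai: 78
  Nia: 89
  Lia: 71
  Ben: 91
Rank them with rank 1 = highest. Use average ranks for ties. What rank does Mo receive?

Sorted (descending): 93, 91, 89, 78, 71, 57, 38, 38
The 2 values of 38 occupy positions 7–8 → average rank (7+8)/2 = 7.5.
Mo has value 38 → rank 7.5.

7.5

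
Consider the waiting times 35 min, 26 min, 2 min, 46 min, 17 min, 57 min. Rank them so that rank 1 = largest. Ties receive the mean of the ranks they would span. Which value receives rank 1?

57

Sorted (descending): 57, 46, 35, 26, 17, 2
No ties — each value takes its position as its rank.
Rank 1 → value 57.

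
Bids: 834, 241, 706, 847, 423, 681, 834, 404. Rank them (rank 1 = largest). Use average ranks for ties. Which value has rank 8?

Sorted (descending): 847, 834, 834, 706, 681, 423, 404, 241
The 2 values of 834 occupy positions 2–3 → average rank (2+3)/2 = 2.5.
Rank 8 → value 241.

241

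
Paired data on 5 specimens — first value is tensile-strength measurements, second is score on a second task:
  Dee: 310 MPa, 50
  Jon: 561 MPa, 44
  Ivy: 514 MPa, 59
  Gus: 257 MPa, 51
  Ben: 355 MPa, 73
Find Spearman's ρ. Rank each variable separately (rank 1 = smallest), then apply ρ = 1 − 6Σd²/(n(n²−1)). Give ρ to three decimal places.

Ranks of variable 1: 2, 5, 4, 1, 3
Ranks of variable 2: 2, 1, 4, 3, 5
d = r₁ − r₂: 0, 4, 0, -2, -2
d²: 0, 16, 0, 4, 4; Σd² = 24
ρ = 1 − 6·24/(5·24) = 1 − 144/120 = -0.200

-0.200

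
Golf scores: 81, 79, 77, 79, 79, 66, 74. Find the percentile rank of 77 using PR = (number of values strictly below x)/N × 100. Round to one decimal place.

N = 7.
Strictly below 77: 2. Equal to 77: 1.
PR = 2/7 × 100 = 28.6

28.6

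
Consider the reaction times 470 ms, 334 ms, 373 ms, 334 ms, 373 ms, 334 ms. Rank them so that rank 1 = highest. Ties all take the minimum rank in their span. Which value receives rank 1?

Sorted (descending): 470, 373, 373, 334, 334, 334
The 2 values of 373 occupy positions 2–3 → each gets rank 2.
The 3 values of 334 occupy positions 4–6 → each gets rank 4.
Rank 1 → value 470.

470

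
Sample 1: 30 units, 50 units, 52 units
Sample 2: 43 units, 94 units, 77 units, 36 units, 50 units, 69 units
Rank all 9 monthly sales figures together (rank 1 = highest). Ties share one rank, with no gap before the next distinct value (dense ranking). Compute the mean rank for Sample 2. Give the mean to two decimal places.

4.00

Sorted (descending): 94, 77, 69, 52, 50, 50, 43, 36, 30
The 2 values of 50 share dense rank 5.
Remaining distinct values take the next consecutive integers.
Sample 2 values → pooled ranks: 43→6, 94→1, 77→2, 36→7, 50→5, 69→3
Mean rank = (6 + 1 + 2 + 7 + 5 + 3) / 6 = 4.00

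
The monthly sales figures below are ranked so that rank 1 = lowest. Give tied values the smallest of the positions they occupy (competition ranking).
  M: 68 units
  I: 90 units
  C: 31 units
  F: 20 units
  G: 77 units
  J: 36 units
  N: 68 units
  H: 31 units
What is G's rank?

7

Sorted (ascending): 20, 31, 31, 36, 68, 68, 77, 90
The 2 values of 31 occupy positions 2–3 → each gets rank 2.
The 2 values of 68 occupy positions 5–6 → each gets rank 5.
G has value 77 units → rank 7.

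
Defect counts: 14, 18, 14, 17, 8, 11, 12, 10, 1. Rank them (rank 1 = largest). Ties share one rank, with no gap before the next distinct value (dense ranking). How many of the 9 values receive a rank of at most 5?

Sorted (descending): 18, 17, 14, 14, 12, 11, 10, 8, 1
The 2 values of 14 share dense rank 3.
Remaining distinct values take the next consecutive integers.
Ranks ≤ 5: {1, 2, 3, 3, 4, 5} → 6 values.

6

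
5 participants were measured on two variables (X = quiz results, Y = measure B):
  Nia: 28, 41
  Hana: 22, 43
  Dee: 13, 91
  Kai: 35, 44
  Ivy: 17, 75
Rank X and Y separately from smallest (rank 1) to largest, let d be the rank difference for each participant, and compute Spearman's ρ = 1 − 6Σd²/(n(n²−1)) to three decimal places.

Ranks of variable 1: 4, 3, 1, 5, 2
Ranks of variable 2: 1, 2, 5, 3, 4
d = r₁ − r₂: 3, 1, -4, 2, -2
d²: 9, 1, 16, 4, 4; Σd² = 34
ρ = 1 − 6·34/(5·24) = 1 − 204/120 = -0.700

-0.700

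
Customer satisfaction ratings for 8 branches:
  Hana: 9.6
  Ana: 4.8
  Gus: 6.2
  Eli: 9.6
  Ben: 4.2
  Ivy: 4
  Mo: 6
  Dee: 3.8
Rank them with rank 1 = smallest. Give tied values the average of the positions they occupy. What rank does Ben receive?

3

Sorted (ascending): 3.8, 4, 4.2, 4.8, 6, 6.2, 9.6, 9.6
The 2 values of 9.6 occupy positions 7–8 → average rank (7+8)/2 = 7.5.
Ben has value 4.2 → rank 3.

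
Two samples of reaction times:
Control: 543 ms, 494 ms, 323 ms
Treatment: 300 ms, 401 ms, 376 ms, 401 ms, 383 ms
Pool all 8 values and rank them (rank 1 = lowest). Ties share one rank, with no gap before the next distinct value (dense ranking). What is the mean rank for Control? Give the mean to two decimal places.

5.00

Sorted (ascending): 300, 323, 376, 383, 401, 401, 494, 543
The 2 values of 401 share dense rank 5.
Remaining distinct values take the next consecutive integers.
Control values → pooled ranks: 543→7, 494→6, 323→2
Mean rank = (7 + 6 + 2) / 3 = 5.00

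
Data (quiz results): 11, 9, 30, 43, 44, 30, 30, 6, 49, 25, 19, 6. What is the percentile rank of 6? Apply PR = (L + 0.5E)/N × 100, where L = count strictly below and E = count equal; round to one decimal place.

8.3

N = 12.
Strictly below 6: 0. Equal to 6: 2.
PR = (0 + 0.5·2)/12 × 100 = 8.3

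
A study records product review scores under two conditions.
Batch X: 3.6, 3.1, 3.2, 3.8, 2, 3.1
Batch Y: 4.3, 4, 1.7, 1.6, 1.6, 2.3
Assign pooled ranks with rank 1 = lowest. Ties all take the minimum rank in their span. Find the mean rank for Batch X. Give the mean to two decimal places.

Sorted (ascending): 1.6, 1.6, 1.7, 2, 2.3, 3.1, 3.1, 3.2, 3.6, 3.8, 4, 4.3
The 2 values of 1.6 occupy positions 1–2 → each gets rank 1.
The 2 values of 3.1 occupy positions 6–7 → each gets rank 6.
Batch X values → pooled ranks: 3.6→9, 3.1→6, 3.2→8, 3.8→10, 2→4, 3.1→6
Mean rank = (9 + 6 + 8 + 10 + 4 + 6) / 6 = 7.17

7.17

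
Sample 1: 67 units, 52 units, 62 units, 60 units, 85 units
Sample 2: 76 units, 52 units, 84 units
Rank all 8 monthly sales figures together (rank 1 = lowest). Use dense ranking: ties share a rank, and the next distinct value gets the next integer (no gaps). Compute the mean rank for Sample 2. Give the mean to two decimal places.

4.00

Sorted (ascending): 52, 52, 60, 62, 67, 76, 84, 85
The 2 values of 52 share dense rank 1.
Remaining distinct values take the next consecutive integers.
Sample 2 values → pooled ranks: 76→5, 52→1, 84→6
Mean rank = (5 + 1 + 6) / 3 = 4.00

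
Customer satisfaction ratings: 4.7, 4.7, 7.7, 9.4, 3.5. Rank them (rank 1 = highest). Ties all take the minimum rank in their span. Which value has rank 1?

9.4

Sorted (descending): 9.4, 7.7, 4.7, 4.7, 3.5
The 2 values of 4.7 occupy positions 3–4 → each gets rank 3.
Rank 1 → value 9.4.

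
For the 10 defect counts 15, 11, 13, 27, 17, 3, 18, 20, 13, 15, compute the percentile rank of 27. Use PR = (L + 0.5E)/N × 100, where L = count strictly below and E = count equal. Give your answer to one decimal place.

95.0

N = 10.
Strictly below 27: 9. Equal to 27: 1.
PR = (9 + 0.5·1)/10 × 100 = 95.0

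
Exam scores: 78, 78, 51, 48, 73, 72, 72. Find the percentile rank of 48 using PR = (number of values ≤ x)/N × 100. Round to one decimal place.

N = 7.
Strictly below 48: 0. Equal to 48: 1.
PR = 1/7 × 100 = 14.3

14.3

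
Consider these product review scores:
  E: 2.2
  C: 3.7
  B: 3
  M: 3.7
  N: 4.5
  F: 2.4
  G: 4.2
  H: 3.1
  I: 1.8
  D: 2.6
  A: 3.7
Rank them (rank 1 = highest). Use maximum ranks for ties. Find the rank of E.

Sorted (descending): 4.5, 4.2, 3.7, 3.7, 3.7, 3.1, 3, 2.6, 2.4, 2.2, 1.8
The 3 values of 3.7 occupy positions 3–5 → each gets rank 5.
E has value 2.2 → rank 10.

10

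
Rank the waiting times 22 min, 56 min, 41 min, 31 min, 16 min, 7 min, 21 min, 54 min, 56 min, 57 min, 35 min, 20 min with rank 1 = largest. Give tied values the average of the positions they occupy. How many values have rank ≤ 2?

Sorted (descending): 57, 56, 56, 54, 41, 35, 31, 22, 21, 20, 16, 7
The 2 values of 56 occupy positions 2–3 → average rank (2+3)/2 = 2.5.
Ranks ≤ 2: {1} → 1 value.

1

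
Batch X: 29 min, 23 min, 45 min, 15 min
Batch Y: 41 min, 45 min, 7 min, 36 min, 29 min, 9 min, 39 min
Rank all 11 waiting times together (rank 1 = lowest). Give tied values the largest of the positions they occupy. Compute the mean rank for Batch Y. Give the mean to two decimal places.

6.29

Sorted (ascending): 7, 9, 15, 23, 29, 29, 36, 39, 41, 45, 45
The 2 values of 29 occupy positions 5–6 → each gets rank 6.
The 2 values of 45 occupy positions 10–11 → each gets rank 11.
Batch Y values → pooled ranks: 41→9, 45→11, 7→1, 36→7, 29→6, 9→2, 39→8
Mean rank = (9 + 11 + 1 + 7 + 6 + 2 + 8) / 7 = 6.29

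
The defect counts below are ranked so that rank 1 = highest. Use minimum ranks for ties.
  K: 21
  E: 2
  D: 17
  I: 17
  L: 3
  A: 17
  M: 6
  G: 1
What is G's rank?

Sorted (descending): 21, 17, 17, 17, 6, 3, 2, 1
The 3 values of 17 occupy positions 2–4 → each gets rank 2.
G has value 1 → rank 8.

8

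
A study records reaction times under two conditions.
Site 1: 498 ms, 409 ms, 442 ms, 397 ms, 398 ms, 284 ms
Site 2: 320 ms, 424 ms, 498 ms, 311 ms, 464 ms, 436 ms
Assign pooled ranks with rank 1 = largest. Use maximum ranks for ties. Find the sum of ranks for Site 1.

42

Sorted (descending): 498, 498, 464, 442, 436, 424, 409, 398, 397, 320, 311, 284
The 2 values of 498 occupy positions 1–2 → each gets rank 2.
Site 1 values → pooled ranks: 498→2, 409→7, 442→4, 397→9, 398→8, 284→12
Rank sum = 2 + 7 + 4 + 9 + 8 + 12 = 42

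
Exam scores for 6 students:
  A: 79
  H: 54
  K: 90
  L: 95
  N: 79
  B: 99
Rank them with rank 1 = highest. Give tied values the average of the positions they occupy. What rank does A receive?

Sorted (descending): 99, 95, 90, 79, 79, 54
The 2 values of 79 occupy positions 4–5 → average rank (4+5)/2 = 4.5.
A has value 79 → rank 4.5.

4.5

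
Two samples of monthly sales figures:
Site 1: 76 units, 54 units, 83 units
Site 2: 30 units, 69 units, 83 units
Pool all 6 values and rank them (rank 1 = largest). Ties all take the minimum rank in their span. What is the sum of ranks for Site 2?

Sorted (descending): 83, 83, 76, 69, 54, 30
The 2 values of 83 occupy positions 1–2 → each gets rank 1.
Site 2 values → pooled ranks: 30→6, 69→4, 83→1
Rank sum = 6 + 4 + 1 = 11

11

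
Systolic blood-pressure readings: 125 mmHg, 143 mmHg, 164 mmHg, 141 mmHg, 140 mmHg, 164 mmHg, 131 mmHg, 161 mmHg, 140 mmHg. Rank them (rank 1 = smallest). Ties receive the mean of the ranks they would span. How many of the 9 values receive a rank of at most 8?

7

Sorted (ascending): 125, 131, 140, 140, 141, 143, 161, 164, 164
The 2 values of 140 occupy positions 3–4 → average rank (3+4)/2 = 3.5.
The 2 values of 164 occupy positions 8–9 → average rank (8+9)/2 = 8.5.
Ranks ≤ 8: {1, 2, 3.5, 3.5, 5, 6, 7} → 7 values.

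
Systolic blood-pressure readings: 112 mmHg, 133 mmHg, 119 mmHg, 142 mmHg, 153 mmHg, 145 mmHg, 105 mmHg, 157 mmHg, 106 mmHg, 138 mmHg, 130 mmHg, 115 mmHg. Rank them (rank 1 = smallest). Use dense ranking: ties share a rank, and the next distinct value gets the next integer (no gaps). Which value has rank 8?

138

Sorted (ascending): 105, 106, 112, 115, 119, 130, 133, 138, 142, 145, 153, 157
No ties — each value takes its position as its rank.
Rank 8 → value 138.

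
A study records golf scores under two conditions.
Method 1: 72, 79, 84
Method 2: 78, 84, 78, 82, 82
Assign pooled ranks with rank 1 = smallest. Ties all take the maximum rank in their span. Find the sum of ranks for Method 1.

Sorted (ascending): 72, 78, 78, 79, 82, 82, 84, 84
The 2 values of 78 occupy positions 2–3 → each gets rank 3.
The 2 values of 82 occupy positions 5–6 → each gets rank 6.
The 2 values of 84 occupy positions 7–8 → each gets rank 8.
Method 1 values → pooled ranks: 72→1, 79→4, 84→8
Rank sum = 1 + 4 + 8 = 13

13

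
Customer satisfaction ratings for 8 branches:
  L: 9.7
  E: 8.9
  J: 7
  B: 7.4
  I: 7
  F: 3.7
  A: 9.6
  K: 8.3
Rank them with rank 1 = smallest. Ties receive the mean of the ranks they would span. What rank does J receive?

2.5

Sorted (ascending): 3.7, 7, 7, 7.4, 8.3, 8.9, 9.6, 9.7
The 2 values of 7 occupy positions 2–3 → average rank (2+3)/2 = 2.5.
J has value 7 → rank 2.5.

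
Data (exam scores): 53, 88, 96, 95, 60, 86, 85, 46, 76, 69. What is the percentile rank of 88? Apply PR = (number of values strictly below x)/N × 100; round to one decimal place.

70.0

N = 10.
Strictly below 88: 7. Equal to 88: 1.
PR = 7/10 × 100 = 70.0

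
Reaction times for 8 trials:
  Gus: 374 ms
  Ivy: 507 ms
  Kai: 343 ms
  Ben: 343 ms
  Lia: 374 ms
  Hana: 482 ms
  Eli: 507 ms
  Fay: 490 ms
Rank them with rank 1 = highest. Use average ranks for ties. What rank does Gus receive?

5.5

Sorted (descending): 507, 507, 490, 482, 374, 374, 343, 343
The 2 values of 507 occupy positions 1–2 → average rank (1+2)/2 = 1.5.
The 2 values of 374 occupy positions 5–6 → average rank (5+6)/2 = 5.5.
The 2 values of 343 occupy positions 7–8 → average rank (7+8)/2 = 7.5.
Gus has value 374 ms → rank 5.5.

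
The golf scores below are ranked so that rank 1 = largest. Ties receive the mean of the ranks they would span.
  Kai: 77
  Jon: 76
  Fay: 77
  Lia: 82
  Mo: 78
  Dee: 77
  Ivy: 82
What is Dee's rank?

Sorted (descending): 82, 82, 78, 77, 77, 77, 76
The 2 values of 82 occupy positions 1–2 → average rank (1+2)/2 = 1.5.
The 3 values of 77 occupy positions 4–6 → average rank 5.
Dee has value 77 → rank 5.

5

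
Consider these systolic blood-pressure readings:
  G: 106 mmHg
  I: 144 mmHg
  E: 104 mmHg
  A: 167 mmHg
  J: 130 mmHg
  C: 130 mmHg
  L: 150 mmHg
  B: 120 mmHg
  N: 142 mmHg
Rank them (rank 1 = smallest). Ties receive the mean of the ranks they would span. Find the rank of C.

4.5

Sorted (ascending): 104, 106, 120, 130, 130, 142, 144, 150, 167
The 2 values of 130 occupy positions 4–5 → average rank (4+5)/2 = 4.5.
C has value 130 mmHg → rank 4.5.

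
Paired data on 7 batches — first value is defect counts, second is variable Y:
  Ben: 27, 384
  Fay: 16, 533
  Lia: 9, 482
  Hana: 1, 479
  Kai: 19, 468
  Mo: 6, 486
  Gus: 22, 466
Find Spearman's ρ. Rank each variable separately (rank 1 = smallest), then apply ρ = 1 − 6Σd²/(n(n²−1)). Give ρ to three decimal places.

Ranks of variable 1: 7, 4, 3, 1, 5, 2, 6
Ranks of variable 2: 1, 7, 5, 4, 3, 6, 2
d = r₁ − r₂: 6, -3, -2, -3, 2, -4, 4
d²: 36, 9, 4, 9, 4, 16, 16; Σd² = 94
ρ = 1 − 6·94/(7·48) = 1 − 564/336 = -0.679

-0.679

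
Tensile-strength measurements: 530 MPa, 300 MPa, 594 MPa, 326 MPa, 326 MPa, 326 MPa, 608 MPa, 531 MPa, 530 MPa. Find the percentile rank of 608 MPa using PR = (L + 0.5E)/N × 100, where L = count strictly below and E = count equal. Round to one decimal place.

N = 9.
Strictly below 608: 8. Equal to 608: 1.
PR = (8 + 0.5·1)/9 × 100 = 94.4

94.4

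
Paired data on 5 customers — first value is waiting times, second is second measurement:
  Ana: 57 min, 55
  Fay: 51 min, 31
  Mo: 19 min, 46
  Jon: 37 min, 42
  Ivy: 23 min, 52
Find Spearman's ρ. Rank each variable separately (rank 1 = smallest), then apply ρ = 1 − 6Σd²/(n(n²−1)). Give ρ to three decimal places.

Ranks of variable 1: 5, 4, 1, 3, 2
Ranks of variable 2: 5, 1, 3, 2, 4
d = r₁ − r₂: 0, 3, -2, 1, -2
d²: 0, 9, 4, 1, 4; Σd² = 18
ρ = 1 − 6·18/(5·24) = 1 − 108/120 = 0.100

0.100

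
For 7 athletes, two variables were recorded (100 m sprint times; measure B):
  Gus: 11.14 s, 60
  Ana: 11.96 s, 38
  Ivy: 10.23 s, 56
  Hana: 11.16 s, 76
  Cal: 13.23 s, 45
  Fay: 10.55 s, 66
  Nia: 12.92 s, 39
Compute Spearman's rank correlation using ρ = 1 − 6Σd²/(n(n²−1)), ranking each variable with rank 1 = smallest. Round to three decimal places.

-0.536

Ranks of variable 1: 3, 5, 1, 4, 7, 2, 6
Ranks of variable 2: 5, 1, 4, 7, 3, 6, 2
d = r₁ − r₂: -2, 4, -3, -3, 4, -4, 4
d²: 4, 16, 9, 9, 16, 16, 16; Σd² = 86
ρ = 1 − 6·86/(7·48) = 1 − 516/336 = -0.536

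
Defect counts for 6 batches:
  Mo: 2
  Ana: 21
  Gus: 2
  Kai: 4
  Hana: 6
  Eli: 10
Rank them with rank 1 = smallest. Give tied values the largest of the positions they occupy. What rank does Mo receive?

Sorted (ascending): 2, 2, 4, 6, 10, 21
The 2 values of 2 occupy positions 1–2 → each gets rank 2.
Mo has value 2 → rank 2.

2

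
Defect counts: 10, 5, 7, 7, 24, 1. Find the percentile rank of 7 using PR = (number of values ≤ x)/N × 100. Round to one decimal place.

N = 6.
Strictly below 7: 2. Equal to 7: 2.
PR = 4/6 × 100 = 66.7

66.7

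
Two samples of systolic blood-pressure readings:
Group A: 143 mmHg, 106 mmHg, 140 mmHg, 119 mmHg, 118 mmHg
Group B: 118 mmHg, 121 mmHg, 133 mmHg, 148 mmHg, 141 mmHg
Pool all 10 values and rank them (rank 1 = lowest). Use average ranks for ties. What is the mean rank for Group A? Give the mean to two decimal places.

4.70

Sorted (ascending): 106, 118, 118, 119, 121, 133, 140, 141, 143, 148
The 2 values of 118 occupy positions 2–3 → average rank (2+3)/2 = 2.5.
Group A values → pooled ranks: 143→9, 106→1, 140→7, 119→4, 118→2.5
Mean rank = (9 + 1 + 7 + 4 + 2.5) / 5 = 4.70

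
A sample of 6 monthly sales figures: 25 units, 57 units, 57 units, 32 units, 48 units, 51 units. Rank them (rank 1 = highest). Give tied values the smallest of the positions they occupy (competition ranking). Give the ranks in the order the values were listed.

6, 1, 1, 5, 4, 3

Sorted (descending): 57, 57, 51, 48, 32, 25
The 2 values of 57 occupy positions 1–2 → each gets rank 1.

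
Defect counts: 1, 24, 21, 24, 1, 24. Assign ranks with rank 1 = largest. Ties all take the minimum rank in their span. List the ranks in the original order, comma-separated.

5, 1, 4, 1, 5, 1

Sorted (descending): 24, 24, 24, 21, 1, 1
The 3 values of 24 occupy positions 1–3 → each gets rank 1.
The 2 values of 1 occupy positions 5–6 → each gets rank 5.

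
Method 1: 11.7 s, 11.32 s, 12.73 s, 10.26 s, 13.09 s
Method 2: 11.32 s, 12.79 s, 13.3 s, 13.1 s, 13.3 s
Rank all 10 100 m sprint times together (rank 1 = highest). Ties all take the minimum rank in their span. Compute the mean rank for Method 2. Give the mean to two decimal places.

3.60

Sorted (descending): 13.3, 13.3, 13.1, 13.09, 12.79, 12.73, 11.7, 11.32, 11.32, 10.26
The 2 values of 13.3 occupy positions 1–2 → each gets rank 1.
The 2 values of 11.32 occupy positions 8–9 → each gets rank 8.
Method 2 values → pooled ranks: 11.32→8, 12.79→5, 13.3→1, 13.1→3, 13.3→1
Mean rank = (8 + 5 + 1 + 3 + 1) / 5 = 3.60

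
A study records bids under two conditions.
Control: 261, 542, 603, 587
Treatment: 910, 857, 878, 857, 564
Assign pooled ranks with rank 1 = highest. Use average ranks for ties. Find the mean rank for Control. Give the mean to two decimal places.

Sorted (descending): 910, 878, 857, 857, 603, 587, 564, 542, 261
The 2 values of 857 occupy positions 3–4 → average rank (3+4)/2 = 3.5.
Control values → pooled ranks: 261→9, 542→8, 603→5, 587→6
Mean rank = (9 + 8 + 5 + 6) / 4 = 7.00

7.00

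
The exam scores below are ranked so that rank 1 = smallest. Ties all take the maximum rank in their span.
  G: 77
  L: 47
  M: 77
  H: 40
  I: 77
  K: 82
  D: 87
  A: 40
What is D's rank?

Sorted (ascending): 40, 40, 47, 77, 77, 77, 82, 87
The 2 values of 40 occupy positions 1–2 → each gets rank 2.
The 3 values of 77 occupy positions 4–6 → each gets rank 6.
D has value 87 → rank 8.

8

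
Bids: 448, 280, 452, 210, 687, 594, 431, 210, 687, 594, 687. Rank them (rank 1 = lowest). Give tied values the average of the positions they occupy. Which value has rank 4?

Sorted (ascending): 210, 210, 280, 431, 448, 452, 594, 594, 687, 687, 687
The 2 values of 210 occupy positions 1–2 → average rank (1+2)/2 = 1.5.
The 2 values of 594 occupy positions 7–8 → average rank (7+8)/2 = 7.5.
The 3 values of 687 occupy positions 9–11 → average rank 10.
Rank 4 → value 431.

431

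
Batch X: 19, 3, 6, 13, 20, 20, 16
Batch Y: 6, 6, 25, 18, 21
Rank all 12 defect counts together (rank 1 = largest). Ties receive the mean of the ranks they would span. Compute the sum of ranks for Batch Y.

Sorted (descending): 25, 21, 20, 20, 19, 18, 16, 13, 6, 6, 6, 3
The 2 values of 20 occupy positions 3–4 → average rank (3+4)/2 = 3.5.
The 3 values of 6 occupy positions 9–11 → average rank 10.
Batch Y values → pooled ranks: 6→10, 6→10, 25→1, 18→6, 21→2
Rank sum = 10 + 10 + 1 + 6 + 2 = 29

29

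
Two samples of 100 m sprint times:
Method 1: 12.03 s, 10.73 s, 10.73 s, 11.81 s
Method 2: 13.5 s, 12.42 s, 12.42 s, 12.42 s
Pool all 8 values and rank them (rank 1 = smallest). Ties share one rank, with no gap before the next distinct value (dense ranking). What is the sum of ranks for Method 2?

17

Sorted (ascending): 10.73, 10.73, 11.81, 12.03, 12.42, 12.42, 12.42, 13.5
The 2 values of 10.73 share dense rank 1.
The 3 values of 12.42 share dense rank 4.
Remaining distinct values take the next consecutive integers.
Method 2 values → pooled ranks: 13.5→5, 12.42→4, 12.42→4, 12.42→4
Rank sum = 5 + 4 + 4 + 4 = 17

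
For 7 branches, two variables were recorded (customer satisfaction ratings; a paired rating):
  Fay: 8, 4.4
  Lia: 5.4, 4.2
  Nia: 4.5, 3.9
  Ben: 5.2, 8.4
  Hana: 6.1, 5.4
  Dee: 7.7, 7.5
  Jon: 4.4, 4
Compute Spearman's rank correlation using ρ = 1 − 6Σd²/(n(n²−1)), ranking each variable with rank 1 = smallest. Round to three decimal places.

Ranks of variable 1: 7, 4, 2, 3, 5, 6, 1
Ranks of variable 2: 4, 3, 1, 7, 5, 6, 2
d = r₁ − r₂: 3, 1, 1, -4, 0, 0, -1
d²: 9, 1, 1, 16, 0, 0, 1; Σd² = 28
ρ = 1 − 6·28/(7·48) = 1 − 168/336 = 0.500

0.500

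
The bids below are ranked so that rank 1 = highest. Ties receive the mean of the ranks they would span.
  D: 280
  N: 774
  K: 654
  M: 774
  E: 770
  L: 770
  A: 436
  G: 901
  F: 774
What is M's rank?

3

Sorted (descending): 901, 774, 774, 774, 770, 770, 654, 436, 280
The 3 values of 774 occupy positions 2–4 → average rank 3.
The 2 values of 770 occupy positions 5–6 → average rank (5+6)/2 = 5.5.
M has value 774 → rank 3.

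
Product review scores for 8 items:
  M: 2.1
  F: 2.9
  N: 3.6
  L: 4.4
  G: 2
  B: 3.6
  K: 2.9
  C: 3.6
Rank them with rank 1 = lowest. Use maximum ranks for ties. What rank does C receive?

7

Sorted (ascending): 2, 2.1, 2.9, 2.9, 3.6, 3.6, 3.6, 4.4
The 2 values of 2.9 occupy positions 3–4 → each gets rank 4.
The 3 values of 3.6 occupy positions 5–7 → each gets rank 7.
C has value 3.6 → rank 7.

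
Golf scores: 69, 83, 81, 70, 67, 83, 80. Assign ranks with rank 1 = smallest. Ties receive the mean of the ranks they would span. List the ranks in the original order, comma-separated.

2, 6.5, 5, 3, 1, 6.5, 4

Sorted (ascending): 67, 69, 70, 80, 81, 83, 83
The 2 values of 83 occupy positions 6–7 → average rank (6+7)/2 = 6.5.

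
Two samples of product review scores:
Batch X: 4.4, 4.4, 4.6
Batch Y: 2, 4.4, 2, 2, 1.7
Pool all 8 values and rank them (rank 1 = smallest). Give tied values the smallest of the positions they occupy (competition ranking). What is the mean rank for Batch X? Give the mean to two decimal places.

6.00

Sorted (ascending): 1.7, 2, 2, 2, 4.4, 4.4, 4.4, 4.6
The 3 values of 2 occupy positions 2–4 → each gets rank 2.
The 3 values of 4.4 occupy positions 5–7 → each gets rank 5.
Batch X values → pooled ranks: 4.4→5, 4.4→5, 4.6→8
Mean rank = (5 + 5 + 8) / 3 = 6.00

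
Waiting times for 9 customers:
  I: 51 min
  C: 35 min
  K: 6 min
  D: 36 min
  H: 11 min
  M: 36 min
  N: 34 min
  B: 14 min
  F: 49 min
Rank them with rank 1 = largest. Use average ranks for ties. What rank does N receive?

Sorted (descending): 51, 49, 36, 36, 35, 34, 14, 11, 6
The 2 values of 36 occupy positions 3–4 → average rank (3+4)/2 = 3.5.
N has value 34 min → rank 6.

6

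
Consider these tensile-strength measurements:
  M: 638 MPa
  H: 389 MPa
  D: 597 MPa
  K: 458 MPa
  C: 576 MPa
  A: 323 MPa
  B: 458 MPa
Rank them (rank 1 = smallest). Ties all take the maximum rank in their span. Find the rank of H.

Sorted (ascending): 323, 389, 458, 458, 576, 597, 638
The 2 values of 458 occupy positions 3–4 → each gets rank 4.
H has value 389 MPa → rank 2.

2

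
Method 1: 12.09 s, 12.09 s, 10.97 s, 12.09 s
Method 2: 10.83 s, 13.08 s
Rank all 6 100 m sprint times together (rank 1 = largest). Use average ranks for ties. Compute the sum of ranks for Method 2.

7

Sorted (descending): 13.08, 12.09, 12.09, 12.09, 10.97, 10.83
The 3 values of 12.09 occupy positions 2–4 → average rank 3.
Method 2 values → pooled ranks: 10.83→6, 13.08→1
Rank sum = 6 + 1 = 7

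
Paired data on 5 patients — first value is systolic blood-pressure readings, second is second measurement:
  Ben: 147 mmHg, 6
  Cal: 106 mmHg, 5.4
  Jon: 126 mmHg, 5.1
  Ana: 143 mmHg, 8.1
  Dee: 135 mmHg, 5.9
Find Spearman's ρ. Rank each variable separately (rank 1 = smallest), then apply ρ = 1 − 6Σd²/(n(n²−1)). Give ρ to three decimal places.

Ranks of variable 1: 5, 1, 2, 4, 3
Ranks of variable 2: 4, 2, 1, 5, 3
d = r₁ − r₂: 1, -1, 1, -1, 0
d²: 1, 1, 1, 1, 0; Σd² = 4
ρ = 1 − 6·4/(5·24) = 1 − 24/120 = 0.800

0.800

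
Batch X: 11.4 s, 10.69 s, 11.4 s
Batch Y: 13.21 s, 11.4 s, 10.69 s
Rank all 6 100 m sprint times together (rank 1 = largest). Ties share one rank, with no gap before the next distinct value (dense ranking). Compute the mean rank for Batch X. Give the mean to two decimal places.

Sorted (descending): 13.21, 11.4, 11.4, 11.4, 10.69, 10.69
The 3 values of 11.4 share dense rank 2.
The 2 values of 10.69 share dense rank 3.
Remaining distinct values take the next consecutive integers.
Batch X values → pooled ranks: 11.4→2, 10.69→3, 11.4→2
Mean rank = (2 + 3 + 2) / 3 = 2.33

2.33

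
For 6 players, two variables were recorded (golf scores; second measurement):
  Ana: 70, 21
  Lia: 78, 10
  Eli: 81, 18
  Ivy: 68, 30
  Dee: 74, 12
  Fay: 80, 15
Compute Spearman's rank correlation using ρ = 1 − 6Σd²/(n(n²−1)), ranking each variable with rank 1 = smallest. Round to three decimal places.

-0.486

Ranks of variable 1: 2, 4, 6, 1, 3, 5
Ranks of variable 2: 5, 1, 4, 6, 2, 3
d = r₁ − r₂: -3, 3, 2, -5, 1, 2
d²: 9, 9, 4, 25, 1, 4; Σd² = 52
ρ = 1 − 6·52/(6·35) = 1 − 312/210 = -0.486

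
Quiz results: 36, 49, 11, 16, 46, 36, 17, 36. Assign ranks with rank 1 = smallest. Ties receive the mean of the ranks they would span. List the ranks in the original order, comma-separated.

5, 8, 1, 2, 7, 5, 3, 5

Sorted (ascending): 11, 16, 17, 36, 36, 36, 46, 49
The 3 values of 36 occupy positions 4–6 → average rank 5.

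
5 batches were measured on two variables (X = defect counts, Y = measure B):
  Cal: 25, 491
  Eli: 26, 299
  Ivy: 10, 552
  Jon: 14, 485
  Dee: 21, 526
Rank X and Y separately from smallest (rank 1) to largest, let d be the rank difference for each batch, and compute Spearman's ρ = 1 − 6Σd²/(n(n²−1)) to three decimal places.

Ranks of variable 1: 4, 5, 1, 2, 3
Ranks of variable 2: 3, 1, 5, 2, 4
d = r₁ − r₂: 1, 4, -4, 0, -1
d²: 1, 16, 16, 0, 1; Σd² = 34
ρ = 1 − 6·34/(5·24) = 1 − 204/120 = -0.700

-0.700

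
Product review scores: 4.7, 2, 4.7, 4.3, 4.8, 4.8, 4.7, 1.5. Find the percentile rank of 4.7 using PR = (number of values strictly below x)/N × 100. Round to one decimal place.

37.5

N = 8.
Strictly below 4.7: 3. Equal to 4.7: 3.
PR = 3/8 × 100 = 37.5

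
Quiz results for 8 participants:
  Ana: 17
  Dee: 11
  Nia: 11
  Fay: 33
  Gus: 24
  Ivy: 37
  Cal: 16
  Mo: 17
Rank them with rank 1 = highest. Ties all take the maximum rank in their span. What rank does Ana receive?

Sorted (descending): 37, 33, 24, 17, 17, 16, 11, 11
The 2 values of 17 occupy positions 4–5 → each gets rank 5.
The 2 values of 11 occupy positions 7–8 → each gets rank 8.
Ana has value 17 → rank 5.

5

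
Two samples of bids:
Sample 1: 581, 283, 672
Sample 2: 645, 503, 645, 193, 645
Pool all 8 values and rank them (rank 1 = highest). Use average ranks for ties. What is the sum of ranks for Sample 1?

Sorted (descending): 672, 645, 645, 645, 581, 503, 283, 193
The 3 values of 645 occupy positions 2–4 → average rank 3.
Sample 1 values → pooled ranks: 581→5, 283→7, 672→1
Rank sum = 5 + 7 + 1 = 13

13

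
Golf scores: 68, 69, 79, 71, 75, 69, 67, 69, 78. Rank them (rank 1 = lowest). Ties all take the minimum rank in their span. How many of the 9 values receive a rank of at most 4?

Sorted (ascending): 67, 68, 69, 69, 69, 71, 75, 78, 79
The 3 values of 69 occupy positions 3–5 → each gets rank 3.
Ranks ≤ 4: {1, 2, 3, 3, 3} → 5 values.

5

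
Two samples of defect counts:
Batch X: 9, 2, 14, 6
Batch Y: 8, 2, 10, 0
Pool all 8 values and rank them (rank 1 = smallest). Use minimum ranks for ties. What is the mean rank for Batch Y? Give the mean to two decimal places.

Sorted (ascending): 0, 2, 2, 6, 8, 9, 10, 14
The 2 values of 2 occupy positions 2–3 → each gets rank 2.
Batch Y values → pooled ranks: 8→5, 2→2, 10→7, 0→1
Mean rank = (5 + 2 + 7 + 1) / 4 = 3.75

3.75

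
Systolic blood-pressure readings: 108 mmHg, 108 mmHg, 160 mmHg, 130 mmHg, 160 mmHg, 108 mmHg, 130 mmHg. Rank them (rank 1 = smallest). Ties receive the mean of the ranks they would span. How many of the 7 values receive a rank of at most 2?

3

Sorted (ascending): 108, 108, 108, 130, 130, 160, 160
The 3 values of 108 occupy positions 1–3 → average rank 2.
The 2 values of 130 occupy positions 4–5 → average rank (4+5)/2 = 4.5.
The 2 values of 160 occupy positions 6–7 → average rank (6+7)/2 = 6.5.
Ranks ≤ 2: {2, 2, 2} → 3 values.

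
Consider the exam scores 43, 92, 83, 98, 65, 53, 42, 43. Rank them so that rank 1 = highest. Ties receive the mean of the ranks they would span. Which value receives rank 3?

83

Sorted (descending): 98, 92, 83, 65, 53, 43, 43, 42
The 2 values of 43 occupy positions 6–7 → average rank (6+7)/2 = 6.5.
Rank 3 → value 83.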